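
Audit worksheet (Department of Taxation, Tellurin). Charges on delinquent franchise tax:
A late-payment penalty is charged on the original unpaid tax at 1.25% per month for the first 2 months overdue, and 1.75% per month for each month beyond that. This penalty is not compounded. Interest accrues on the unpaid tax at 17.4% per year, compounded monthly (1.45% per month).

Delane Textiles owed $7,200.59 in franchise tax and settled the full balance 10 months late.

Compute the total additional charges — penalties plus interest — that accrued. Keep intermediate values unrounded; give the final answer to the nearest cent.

Penalty, months 1–2: 2 × 1.25% × $7,200.59 = $180.01…
Penalty, months 3–10: 8 × 1.75% × $7,200.59 = $1,008.08…
Interest: $7,200.59 × ((1 + 0.0145)^10 − 1) = $7,200.59 × 0.1548365… = $1,114.9144…
Penalties + interest = $1,188.0974… + $1,114.9144… = $2,303.01

$2,303.01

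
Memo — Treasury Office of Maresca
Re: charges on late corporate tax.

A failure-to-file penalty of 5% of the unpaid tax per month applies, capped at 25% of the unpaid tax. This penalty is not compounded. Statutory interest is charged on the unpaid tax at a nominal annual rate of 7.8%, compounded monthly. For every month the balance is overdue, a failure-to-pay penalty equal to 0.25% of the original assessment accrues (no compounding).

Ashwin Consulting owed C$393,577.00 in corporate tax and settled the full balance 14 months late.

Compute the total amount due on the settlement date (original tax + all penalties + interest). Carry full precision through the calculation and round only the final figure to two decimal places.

C$543,115.21

Failure-to-file: 14 × 5% × C$393,577.00 = C$275,503.90, capped at 25% × C$393,577.00 = C$98,394.25
Failure-to-pay penalty: 14 × 0.25% × C$393,577.00 = C$13,775.20…
Interest (7.8%/yr ÷ 12 = 0.65%/month): C$393,577.00 × ((1 + 0.0065)^14 − 1) = C$37,368.7680…
Total = C$393,577.00 + C$112,169.4450 + C$37,368.7680… = C$543,115.21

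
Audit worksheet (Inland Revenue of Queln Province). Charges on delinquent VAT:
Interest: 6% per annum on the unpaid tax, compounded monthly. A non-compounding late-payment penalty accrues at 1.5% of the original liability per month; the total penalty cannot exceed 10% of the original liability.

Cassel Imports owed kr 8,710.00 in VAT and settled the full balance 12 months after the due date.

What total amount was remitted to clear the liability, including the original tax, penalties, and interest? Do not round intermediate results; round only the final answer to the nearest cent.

Penalty (uncapped): 12 × 1.5% × kr 8,710.00 = kr 1,567.80; cap = 10% × kr 8,710.00 = kr 871.00 → penalty = kr 871.00
Interest (6%/yr ÷ 12 = 0.5%/month): kr 8,710.00 × ((1 + 0.005)^12 − 1) = kr 537.2137…
Total = kr 8,710.00 + kr 871.0000 + kr 537.2137… = kr 10,118.21

kr 10,118.21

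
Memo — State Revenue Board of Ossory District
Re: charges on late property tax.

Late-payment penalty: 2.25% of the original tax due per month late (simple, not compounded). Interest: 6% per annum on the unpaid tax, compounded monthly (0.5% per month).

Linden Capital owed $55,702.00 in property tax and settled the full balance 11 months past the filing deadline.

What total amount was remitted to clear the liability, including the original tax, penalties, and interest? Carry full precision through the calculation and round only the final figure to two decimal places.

Late-payment penalty = 2.25% × $55,702.00 × 11 mo = $13,786.25…
Interest: $55,702.00 × ((1 + 0.005)^11 − 1) = $55,702.00 × 0.0563958… = $3,141.3607…
Total = $55,702.00 + $13,786.2450 + $3,141.3607… = $72,629.61

$72,629.61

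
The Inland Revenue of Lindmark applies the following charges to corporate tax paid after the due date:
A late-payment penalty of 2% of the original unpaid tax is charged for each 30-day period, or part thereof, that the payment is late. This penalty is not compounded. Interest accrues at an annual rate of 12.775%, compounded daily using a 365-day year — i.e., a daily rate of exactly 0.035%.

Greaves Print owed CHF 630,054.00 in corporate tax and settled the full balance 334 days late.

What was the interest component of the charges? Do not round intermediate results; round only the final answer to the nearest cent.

Interest: CHF 630,054.00 × ((1 + 0.00035)^334 − 1) = CHF 630,054.00 × 0.12398403… = CHF 78,116.6369…

CHF 78,116.64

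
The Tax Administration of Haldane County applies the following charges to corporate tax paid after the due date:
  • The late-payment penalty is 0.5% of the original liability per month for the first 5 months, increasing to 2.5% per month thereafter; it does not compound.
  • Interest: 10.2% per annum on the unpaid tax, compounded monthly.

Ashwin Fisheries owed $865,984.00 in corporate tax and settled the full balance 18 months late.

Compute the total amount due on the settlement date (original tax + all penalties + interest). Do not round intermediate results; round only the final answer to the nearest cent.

$1,311,594.89

Penalty, months 1–5: 5 × 0.5% × $865,984.00 = $21,649.60
Penalty, months 6–18: 13 × 2.5% × $865,984.00 = $281,444.80
Interest (10.2%/yr ÷ 12 = 0.85%/month): $865,984.00 × ((1 + 0.0085)^18 − 1) = $142,516.4908…
Total = $865,984.00 + $303,094.4000 + $142,516.4908… = $1,311,594.89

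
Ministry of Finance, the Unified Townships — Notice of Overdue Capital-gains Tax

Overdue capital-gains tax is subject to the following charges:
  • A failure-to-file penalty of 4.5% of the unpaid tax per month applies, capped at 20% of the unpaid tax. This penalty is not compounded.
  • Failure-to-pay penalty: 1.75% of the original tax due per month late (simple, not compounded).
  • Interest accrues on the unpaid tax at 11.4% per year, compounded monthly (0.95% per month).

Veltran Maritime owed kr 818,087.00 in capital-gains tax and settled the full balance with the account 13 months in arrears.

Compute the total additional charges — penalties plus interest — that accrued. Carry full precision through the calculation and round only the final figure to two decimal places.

Failure-to-file: 13 × 4.5% × kr 818,087.00 = kr 478,580.90…, capped at 20% × kr 818,087.00 = kr 163,617.40
Failure-to-pay penalty: 13 × 1.75% × kr 818,087.00 = kr 186,114.79…
Interest: kr 818,087.00 × ((1 + 0.0095)^13 − 1) = kr 818,087.00 × 0.1307906… = kr 106,998.1173…
Penalties + interest = kr 349,732.1925 + kr 106,998.1173… = kr 456,730.31

kr 456,730.31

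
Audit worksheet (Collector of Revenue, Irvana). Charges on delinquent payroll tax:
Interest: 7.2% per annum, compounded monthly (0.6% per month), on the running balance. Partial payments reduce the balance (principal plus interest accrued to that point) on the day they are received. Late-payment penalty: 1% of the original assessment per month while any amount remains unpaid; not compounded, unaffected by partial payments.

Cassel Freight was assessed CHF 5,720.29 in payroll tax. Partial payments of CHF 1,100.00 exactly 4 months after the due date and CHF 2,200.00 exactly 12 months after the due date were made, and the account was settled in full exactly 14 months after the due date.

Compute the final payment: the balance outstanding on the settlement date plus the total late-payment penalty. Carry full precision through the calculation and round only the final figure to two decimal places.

CHF 3,626.54

Balance at month 4: CHF 5,720.2900 × (1 + 0.006)^4 = CHF 5,858.8175…
After CHF 1,100.00 payment: CHF 5,858.8175… − CHF 1,100.00 = CHF 4,758.8175…
Balance at month 12: CHF 4,758.8175… × (1 + 0.006)^8 = CHF 4,992.0956…
After CHF 2,200.00 payment: CHF 4,992.0956… − CHF 2,200.00 = CHF 2,792.0956…
Balance at month 14: CHF 2,792.0956… × (1 + 0.006)^2 = CHF 2,825.7013…
Penalty: 14 × 1% × CHF 5,720.29 = CHF 800.84…
Final settlement = outstanding balance + penalty = CHF 2,825.7013… + CHF 800.84… = CHF 3,626.54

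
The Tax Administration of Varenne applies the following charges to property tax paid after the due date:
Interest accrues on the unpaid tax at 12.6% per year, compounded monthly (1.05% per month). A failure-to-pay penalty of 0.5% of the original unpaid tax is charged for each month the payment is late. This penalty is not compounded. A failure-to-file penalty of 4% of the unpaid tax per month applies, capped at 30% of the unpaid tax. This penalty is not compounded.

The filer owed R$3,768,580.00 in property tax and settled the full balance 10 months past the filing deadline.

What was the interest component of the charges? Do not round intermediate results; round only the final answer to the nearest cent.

R$414,931.02

Interest: R$3,768,580.00 × ((1 + 0.0105)^10 − 1) = R$3,768,580.00 × 0.1101028… = R$414,931.0216…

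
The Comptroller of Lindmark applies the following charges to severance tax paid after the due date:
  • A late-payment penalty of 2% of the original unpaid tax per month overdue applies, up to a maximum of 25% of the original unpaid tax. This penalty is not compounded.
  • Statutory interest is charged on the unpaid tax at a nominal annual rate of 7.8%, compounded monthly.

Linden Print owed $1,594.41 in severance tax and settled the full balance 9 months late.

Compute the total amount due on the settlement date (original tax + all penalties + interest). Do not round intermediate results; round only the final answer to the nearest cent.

$1,977.14

Penalty: 9 × 2% × $1,594.41 = $286.99… (below the 25% cap of $398.60…)
Interest (7.8%/yr ÷ 12 = 0.65%/month): $1,594.41 × ((1 + 0.0065)^9 − 1) = $95.7352…
Total = $1,594.41 + $286.9938 + $95.7352… = $1,977.14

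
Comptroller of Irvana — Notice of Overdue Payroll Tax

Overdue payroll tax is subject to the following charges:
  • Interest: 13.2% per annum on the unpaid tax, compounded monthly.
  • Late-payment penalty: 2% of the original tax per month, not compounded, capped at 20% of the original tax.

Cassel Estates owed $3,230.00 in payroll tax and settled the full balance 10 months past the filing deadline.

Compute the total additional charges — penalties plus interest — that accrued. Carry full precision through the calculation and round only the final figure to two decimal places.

$1,019.41

Penalty (uncapped): 10 × 2% × $3,230.00 = $646.00; cap = 20% × $3,230.00 = $646.00 → penalty = $646.00
Interest (13.2%/yr ÷ 12 = 1.1%/month): $3,230.00 × ((1 + 0.011)^10 − 1) = $373.4133…
Penalties + interest = $646.0000 + $373.4133… = $1,019.41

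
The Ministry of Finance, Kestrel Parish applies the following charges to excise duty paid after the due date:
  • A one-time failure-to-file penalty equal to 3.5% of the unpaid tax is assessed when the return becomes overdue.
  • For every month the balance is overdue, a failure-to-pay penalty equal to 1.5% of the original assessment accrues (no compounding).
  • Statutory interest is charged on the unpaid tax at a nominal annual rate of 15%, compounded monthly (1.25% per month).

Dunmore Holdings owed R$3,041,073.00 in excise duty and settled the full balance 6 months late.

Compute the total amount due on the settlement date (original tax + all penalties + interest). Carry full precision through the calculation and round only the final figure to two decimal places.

Failure-to-file penalty: 3.5% × R$3,041,073.00 = R$106,437.56…
Failure-to-pay penalty = 1.5% × R$3,041,073.00 × 6 mo = R$273,696.57
Interest: R$3,041,073.00 × ((1 + 0.0125)^6 − 1) = R$3,041,073.00 × 0.0773832… = R$235,327.9010…
Total = R$3,041,073.00 + R$380,134.1250 + R$235,327.9010… = R$3,656,535.03

R$3,656,535.03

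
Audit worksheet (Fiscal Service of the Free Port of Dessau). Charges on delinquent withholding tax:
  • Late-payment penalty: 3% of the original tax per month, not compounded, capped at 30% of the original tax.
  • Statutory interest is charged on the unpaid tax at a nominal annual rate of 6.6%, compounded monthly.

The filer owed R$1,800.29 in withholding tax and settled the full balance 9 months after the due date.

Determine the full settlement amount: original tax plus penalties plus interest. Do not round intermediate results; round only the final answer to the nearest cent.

R$2,377.47

Penalty: 9 × 3% × R$1,800.29 = R$486.08… (below the 30% cap of R$540.09…)
Interest (6.6%/yr ÷ 12 = 0.55%/month): R$1,800.29 × ((1 + 0.0055)^9 − 1) = R$91.1002…
Total = R$1,800.29 + R$486.0783 + R$91.1002… = R$2,377.47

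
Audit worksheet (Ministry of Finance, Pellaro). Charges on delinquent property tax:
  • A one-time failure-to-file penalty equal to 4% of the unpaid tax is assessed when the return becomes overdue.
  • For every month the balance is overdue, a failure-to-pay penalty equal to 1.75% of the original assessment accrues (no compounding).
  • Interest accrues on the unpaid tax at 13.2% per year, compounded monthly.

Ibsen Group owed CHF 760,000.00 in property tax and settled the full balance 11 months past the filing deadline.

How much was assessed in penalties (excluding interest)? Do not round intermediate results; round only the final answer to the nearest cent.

Failure-to-file penalty: 4% × CHF 760,000.00 = CHF 30,400.00
Failure-to-pay penalty: 11 × 1.75% × CHF 760,000.00 = CHF 146,300.00
Total penalty = CHF 30,400.00 + CHF 146,300.00 = CHF 176,700.00

CHF 176,700.00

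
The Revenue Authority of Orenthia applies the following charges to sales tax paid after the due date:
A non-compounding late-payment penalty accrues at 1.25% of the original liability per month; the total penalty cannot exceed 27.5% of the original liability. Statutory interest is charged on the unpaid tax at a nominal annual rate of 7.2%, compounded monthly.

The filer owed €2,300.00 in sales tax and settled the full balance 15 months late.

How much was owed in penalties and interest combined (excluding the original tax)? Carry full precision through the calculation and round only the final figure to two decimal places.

€647.17

Penalty: 15 × 1.25% × €2,300.00 = €431.25 (below the 27.5% cap of €632.50)
Interest (7.2%/yr ÷ 12 = 0.6%/month): €2,300.00 × ((1 + 0.006)^15 − 1) = €215.9242…
Penalties + interest = €431.2500 + €215.9242… = €647.17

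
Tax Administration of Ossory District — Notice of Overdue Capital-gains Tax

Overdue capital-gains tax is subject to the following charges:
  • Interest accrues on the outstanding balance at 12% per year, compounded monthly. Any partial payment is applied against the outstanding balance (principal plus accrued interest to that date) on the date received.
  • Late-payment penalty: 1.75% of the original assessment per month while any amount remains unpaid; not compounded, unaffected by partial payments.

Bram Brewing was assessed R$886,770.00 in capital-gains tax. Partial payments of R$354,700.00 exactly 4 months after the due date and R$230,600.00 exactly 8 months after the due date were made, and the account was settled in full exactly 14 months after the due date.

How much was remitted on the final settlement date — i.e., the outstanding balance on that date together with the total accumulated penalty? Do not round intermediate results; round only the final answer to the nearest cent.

R$599,981.88

Monthly rate = 12% ÷ 12 = 1%
Balance at month 4: R$886,770.0000 × (1 + 0.01)^4 = R$922,776.4179…
After R$354,700.00 payment: R$922,776.4179… − R$354,700.00 = R$568,076.4179…
Balance at month 8: R$568,076.4179… × (1 + 0.01)^4 = R$591,142.5985…
After R$230,600.00 payment: R$591,142.5985… − R$230,600.00 = R$360,542.5985…
Balance at month 14: R$360,542.5985… × (1 + 0.01)^6 = R$382,723.2335…
Penalty: 14 × 1.75% × R$886,770.00 = R$217,258.65
Final settlement = outstanding balance + penalty = R$382,723.2335… + R$217,258.65 = R$599,981.88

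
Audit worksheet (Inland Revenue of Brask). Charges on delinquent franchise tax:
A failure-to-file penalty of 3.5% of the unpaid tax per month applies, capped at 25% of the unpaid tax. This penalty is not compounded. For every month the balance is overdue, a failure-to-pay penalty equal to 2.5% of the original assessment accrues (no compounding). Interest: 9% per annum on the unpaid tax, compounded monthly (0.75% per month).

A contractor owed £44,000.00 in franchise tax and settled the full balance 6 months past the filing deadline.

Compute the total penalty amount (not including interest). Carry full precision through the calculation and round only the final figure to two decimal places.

£15,840.00

Failure-to-file: 6 × 3.5% × £44,000.00 = £9,240.00 (under the 25% cap)
Failure-to-pay penalty = 2.5% × £44,000.00 × 6 mo = £6,600.00
Total penalty = £9,240.00 + £6,600.00 = £15,840.00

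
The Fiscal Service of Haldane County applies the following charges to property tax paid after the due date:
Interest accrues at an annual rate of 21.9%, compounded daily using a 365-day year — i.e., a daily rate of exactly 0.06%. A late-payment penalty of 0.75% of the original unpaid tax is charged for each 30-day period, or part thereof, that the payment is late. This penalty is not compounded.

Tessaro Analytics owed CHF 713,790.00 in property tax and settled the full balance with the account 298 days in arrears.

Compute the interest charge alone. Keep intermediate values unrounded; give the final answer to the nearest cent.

Interest: CHF 713,790.00 × ((1 + 0.0006)^298 − 1) = CHF 713,790.00 × 0.19571745… = CHF 139,701.1583…

CHF 139,701.16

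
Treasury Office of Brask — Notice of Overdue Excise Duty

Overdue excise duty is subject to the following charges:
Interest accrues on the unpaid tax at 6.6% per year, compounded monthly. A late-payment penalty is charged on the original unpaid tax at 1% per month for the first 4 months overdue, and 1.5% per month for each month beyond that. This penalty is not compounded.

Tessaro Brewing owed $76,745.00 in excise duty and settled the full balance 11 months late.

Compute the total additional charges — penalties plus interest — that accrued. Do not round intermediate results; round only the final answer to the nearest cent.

Penalty, months 1–4: 4 × 1% × $76,745.00 = $3,069.80
Penalty, months 5–11: 7 × 1.5% × $76,745.00 = $8,058.23…
Interest (6.6%/yr ÷ 12 = 0.55%/month): $76,745.00 × ((1 + 0.0055)^11 − 1) = $4,772.8871…
Penalties + interest = $11,128.0250 + $4,772.8871… = $15,900.91

$15,900.91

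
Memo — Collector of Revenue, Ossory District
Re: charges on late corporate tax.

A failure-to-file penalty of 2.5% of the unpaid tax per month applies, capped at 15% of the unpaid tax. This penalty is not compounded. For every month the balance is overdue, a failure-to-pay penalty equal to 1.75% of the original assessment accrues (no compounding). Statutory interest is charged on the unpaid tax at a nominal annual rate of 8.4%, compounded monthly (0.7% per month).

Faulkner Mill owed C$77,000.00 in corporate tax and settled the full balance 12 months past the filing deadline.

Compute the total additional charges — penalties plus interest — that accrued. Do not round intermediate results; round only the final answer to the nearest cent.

Failure-to-file: 12 × 2.5% × C$77,000.00 = C$23,100.00, capped at 15% × C$77,000.00 = C$11,550.00
Failure-to-pay penalty = 1.75% × C$77,000.00 × 12 mo = C$16,170.00
Interest: C$77,000.00 × ((1 + 0.007)^12 − 1) = C$77,000.00 × 0.0873107… = C$6,722.9210…
Penalties + interest = C$27,720.0000 + C$6,722.9210… = C$34,442.92

C$34,442.92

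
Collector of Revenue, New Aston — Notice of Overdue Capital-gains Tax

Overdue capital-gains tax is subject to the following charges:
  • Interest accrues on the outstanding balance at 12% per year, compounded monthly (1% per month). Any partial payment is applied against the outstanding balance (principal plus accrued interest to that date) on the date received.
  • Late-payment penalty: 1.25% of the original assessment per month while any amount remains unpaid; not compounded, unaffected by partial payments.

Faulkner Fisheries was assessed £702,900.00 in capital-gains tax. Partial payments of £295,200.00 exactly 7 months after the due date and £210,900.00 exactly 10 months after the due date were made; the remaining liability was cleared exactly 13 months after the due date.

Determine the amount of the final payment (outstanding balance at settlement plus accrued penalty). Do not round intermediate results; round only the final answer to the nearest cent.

£383,535.79

Balance at month 7: £702,900.0000 × (1 + 0.01)^7 = £753,603.9390…
After £295,200.00 payment: £753,603.9390… − £295,200.00 = £458,403.9390…
Balance at month 10: £458,403.9390… × (1 + 0.01)^3 = £472,294.0368…
After £210,900.00 payment: £472,294.0368… − £210,900.00 = £261,394.0368…
Balance at month 13: £261,394.0368… × (1 + 0.01)^3 = £269,314.5375…
Penalty: 13 × 1.25% × £702,900.00 = £114,221.25
Final settlement = outstanding balance + penalty = £269,314.5375… + £114,221.25 = £383,535.79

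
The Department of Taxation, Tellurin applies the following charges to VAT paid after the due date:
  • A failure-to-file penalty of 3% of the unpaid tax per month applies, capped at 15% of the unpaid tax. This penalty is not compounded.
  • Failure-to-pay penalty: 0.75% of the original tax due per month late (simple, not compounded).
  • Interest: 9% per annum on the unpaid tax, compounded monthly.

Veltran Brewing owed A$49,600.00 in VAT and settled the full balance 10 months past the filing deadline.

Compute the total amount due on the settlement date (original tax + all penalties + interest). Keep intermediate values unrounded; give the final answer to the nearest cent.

A$64,608.09

Failure-to-file: 10 × 3% × A$49,600.00 = A$14,880.00, capped at 15% × A$49,600.00 = A$7,440.00
Failure-to-pay penalty: 10 × 0.75% × A$49,600.00 = A$3,720.00
Interest (9%/yr ÷ 12 = 0.75%/month): A$49,600.00 × ((1 + 0.0075)^10 − 1) = A$3,848.0943…
Total = A$49,600.00 + A$11,160.0000 + A$3,848.0943… = A$64,608.09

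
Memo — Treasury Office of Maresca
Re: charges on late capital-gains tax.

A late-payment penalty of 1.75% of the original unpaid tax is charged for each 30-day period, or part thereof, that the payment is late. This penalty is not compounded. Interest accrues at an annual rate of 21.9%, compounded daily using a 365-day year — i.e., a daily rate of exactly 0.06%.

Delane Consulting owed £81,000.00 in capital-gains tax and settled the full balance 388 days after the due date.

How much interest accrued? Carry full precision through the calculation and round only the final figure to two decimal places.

Interest: £81,000.00 × ((1 + 0.0006)^388 − 1) = £81,000.00 × 0.26204092… = £21,225.3145…

£21,225.31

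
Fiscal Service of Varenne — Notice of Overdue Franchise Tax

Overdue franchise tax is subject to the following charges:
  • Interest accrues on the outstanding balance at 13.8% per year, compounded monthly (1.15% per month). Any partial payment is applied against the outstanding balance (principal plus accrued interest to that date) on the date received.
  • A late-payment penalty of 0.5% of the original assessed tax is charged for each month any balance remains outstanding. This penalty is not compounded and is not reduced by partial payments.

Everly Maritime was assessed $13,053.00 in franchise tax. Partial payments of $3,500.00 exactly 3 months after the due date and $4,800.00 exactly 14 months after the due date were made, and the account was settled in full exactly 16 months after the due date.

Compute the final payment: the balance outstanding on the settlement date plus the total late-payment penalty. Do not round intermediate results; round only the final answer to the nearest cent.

Balance at month 3: $13,053.0000 × (1 + 0.0115)^3 = $13,508.5271…
After $3,500.00 payment: $13,508.5271… − $3,500.00 = $10,008.5271…
Balance at month 14: $10,008.5271… × (1 + 0.0115)^11 = $11,349.9756…
After $4,800.00 payment: $11,349.9756… − $4,800.00 = $6,549.9756…
Balance at month 16: $6,549.9756… × (1 + 0.0115)^2 = $6,701.4913…
Penalty: 16 × 0.5% × $13,053.00 = $1,044.24
Final settlement = outstanding balance + penalty = $6,701.4913… + $1,044.24 = $7,745.73

$7,745.73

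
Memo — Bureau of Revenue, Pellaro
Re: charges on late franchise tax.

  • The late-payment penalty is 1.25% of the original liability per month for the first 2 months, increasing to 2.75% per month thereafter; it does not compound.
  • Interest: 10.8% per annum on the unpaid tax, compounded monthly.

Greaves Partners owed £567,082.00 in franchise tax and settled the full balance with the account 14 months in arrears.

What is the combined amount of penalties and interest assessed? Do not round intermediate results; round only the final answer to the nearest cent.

Penalty, months 1–2: 2 × 1.25% × £567,082.00 = £14,177.05
Penalty, months 3–14: 12 × 2.75% × £567,082.00 = £187,137.06
Interest (10.8%/yr ÷ 12 = 0.9%/month): £567,082.00 × ((1 + 0.009)^14 − 1) = £75,786.5643…
Penalties + interest = £201,314.1100 + £75,786.5643… = £277,100.67

£277,100.67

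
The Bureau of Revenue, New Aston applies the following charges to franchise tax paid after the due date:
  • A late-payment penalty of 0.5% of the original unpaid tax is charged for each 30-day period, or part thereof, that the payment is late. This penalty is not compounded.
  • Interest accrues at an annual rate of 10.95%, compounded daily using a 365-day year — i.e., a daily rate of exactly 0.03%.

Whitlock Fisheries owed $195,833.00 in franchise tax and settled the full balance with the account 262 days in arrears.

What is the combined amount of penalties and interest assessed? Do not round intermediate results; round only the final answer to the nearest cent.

$24,823.55

Penalty periods: ⌈262/30⌉ = 9; penalty = 9 × 0.5% × $195,833.00 = $8,812.49…
Interest: $195,833.00 × ((1 + 0.0003)^262 − 1) = $195,833.00 × 0.08175878… = $16,011.0663…
Penalties + interest = $8,812.4850 + $16,011.0663… = $24,823.55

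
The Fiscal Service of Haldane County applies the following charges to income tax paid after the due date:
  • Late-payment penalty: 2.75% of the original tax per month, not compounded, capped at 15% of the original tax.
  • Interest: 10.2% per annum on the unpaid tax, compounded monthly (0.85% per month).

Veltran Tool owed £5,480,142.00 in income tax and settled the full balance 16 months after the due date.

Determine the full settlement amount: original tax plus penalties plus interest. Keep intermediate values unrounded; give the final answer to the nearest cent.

Penalty (uncapped): 16 × 2.75% × £5,480,142.00 = £2,411,262.48; cap = 15% × £5,480,142.00 = £822,021.30 → penalty = £822,021.30
Interest: £5,480,142.00 × ((1 + 0.0085)^16 − 1) = £5,480,142.00 × 0.1450236… = £794,749.9618…
Total = £5,480,142.00 + £822,021.3000 + £794,749.9618… = £7,096,913.26

£7,096,913.26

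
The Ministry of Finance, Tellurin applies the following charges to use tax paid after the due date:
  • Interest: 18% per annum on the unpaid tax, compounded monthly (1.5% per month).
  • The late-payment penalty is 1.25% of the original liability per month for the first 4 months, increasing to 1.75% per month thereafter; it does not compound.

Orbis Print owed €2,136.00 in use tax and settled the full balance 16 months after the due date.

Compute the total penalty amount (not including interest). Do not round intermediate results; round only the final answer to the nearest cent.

Penalty, months 1–4: 4 × 1.25% × €2,136.00 = €106.80
Penalty, months 5–16: 12 × 1.75% × €2,136.00 = €448.56
Total penalty = €106.80 + €448.56 = €555.36

€555.36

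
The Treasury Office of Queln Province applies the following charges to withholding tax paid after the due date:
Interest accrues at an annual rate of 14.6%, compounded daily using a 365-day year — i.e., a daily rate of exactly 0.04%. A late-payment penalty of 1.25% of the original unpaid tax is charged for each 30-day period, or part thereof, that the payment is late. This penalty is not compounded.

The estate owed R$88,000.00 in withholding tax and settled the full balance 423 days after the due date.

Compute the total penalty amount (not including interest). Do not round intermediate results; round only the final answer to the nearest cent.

Penalty periods: ⌈423/30⌉ = 15; penalty = 15 × 1.25% × R$88,000.00 = R$16,500.00

R$16,500.00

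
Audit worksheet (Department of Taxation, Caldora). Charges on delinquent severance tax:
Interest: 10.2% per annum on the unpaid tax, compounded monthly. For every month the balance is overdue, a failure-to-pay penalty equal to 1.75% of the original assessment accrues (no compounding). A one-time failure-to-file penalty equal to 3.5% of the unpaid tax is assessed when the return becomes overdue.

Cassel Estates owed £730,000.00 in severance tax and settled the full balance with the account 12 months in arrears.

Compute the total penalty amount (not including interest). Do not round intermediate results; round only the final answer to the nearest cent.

£178,850.00

Failure-to-file penalty: 3.5% × £730,000.00 = £25,550.00
Failure-to-pay penalty: 12 × 1.75% × £730,000.00 = £153,300.00
Total penalty = £25,550.00 + £153,300.00 = £178,850.00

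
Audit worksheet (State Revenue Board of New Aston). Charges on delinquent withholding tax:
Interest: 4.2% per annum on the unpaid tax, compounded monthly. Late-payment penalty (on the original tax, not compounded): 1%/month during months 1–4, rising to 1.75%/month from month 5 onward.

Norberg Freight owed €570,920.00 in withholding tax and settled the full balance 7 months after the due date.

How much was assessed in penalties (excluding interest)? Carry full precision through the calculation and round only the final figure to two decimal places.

€52,810.10

Penalty, months 1–4: 4 × 1% × €570,920.00 = €22,836.80
Penalty, months 5–7: 3 × 1.75% × €570,920.00 = €29,973.30
Total penalty = €22,836.80 + €29,973.30 = €52,810.10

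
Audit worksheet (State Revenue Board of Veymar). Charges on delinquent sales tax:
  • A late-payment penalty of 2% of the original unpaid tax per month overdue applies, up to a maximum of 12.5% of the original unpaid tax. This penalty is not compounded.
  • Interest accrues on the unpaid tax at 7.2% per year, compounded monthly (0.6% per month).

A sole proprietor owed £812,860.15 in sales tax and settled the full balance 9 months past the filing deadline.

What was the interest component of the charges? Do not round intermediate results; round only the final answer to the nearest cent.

£44,962.80

Interest: £812,860.15 × ((1 + 0.006)^9 − 1) = £812,860.15 × 0.0553143… = £44,962.7969…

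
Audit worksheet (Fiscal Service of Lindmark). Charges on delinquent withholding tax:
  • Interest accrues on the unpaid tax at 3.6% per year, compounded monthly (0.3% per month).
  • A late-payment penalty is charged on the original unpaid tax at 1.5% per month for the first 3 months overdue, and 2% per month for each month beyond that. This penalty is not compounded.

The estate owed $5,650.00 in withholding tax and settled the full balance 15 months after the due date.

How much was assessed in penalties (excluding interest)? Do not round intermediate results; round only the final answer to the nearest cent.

Penalty, months 1–3: 3 × 1.5% × $5,650.00 = $254.25
Penalty, months 4–15: 12 × 2% × $5,650.00 = $1,356.00
Total penalty = $254.25 + $1,356.00 = $1,610.25

$1,610.25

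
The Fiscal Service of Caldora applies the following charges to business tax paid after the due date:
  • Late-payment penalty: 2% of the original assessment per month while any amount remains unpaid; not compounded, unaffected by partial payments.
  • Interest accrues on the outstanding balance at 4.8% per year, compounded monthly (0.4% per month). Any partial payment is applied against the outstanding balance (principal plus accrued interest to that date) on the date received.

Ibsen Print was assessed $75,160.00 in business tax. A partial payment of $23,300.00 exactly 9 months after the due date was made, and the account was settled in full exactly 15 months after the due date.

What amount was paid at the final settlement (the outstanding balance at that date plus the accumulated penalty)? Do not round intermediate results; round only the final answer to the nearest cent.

Balance at month 9: $75,160.0000 × (1 + 0.004)^9 = $77,909.4587…
After $23,300.00 payment: $77,909.4587… − $23,300.00 = $54,609.4587…
Balance at month 15: $54,609.4587… × (1 + 0.004)^6 = $55,933.2620…
Penalty: 15 × 2% × $75,160.00 = $22,548.00
Final settlement = outstanding balance + penalty = $55,933.2620… + $22,548.00 = $78,481.26

$78,481.26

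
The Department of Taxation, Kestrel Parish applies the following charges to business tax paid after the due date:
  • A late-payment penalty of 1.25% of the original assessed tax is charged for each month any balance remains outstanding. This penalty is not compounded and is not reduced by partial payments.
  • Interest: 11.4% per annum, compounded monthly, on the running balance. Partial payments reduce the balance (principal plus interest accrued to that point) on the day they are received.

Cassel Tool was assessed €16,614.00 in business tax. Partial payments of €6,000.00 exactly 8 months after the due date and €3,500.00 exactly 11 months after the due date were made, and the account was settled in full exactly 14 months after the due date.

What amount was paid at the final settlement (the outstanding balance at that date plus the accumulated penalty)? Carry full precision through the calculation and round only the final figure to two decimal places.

€11,921.95

Monthly rate = 11.4% ÷ 12 = 0.95%
Balance at month 8: €16,614.0000 × (1 + 0.0095)^8 = €17,919.4548…
After €6,000.00 payment: €17,919.4548… − €6,000.00 = €11,919.4548…
Balance at month 11: €11,919.4548… × (1 + 0.0095)^3 = €12,262.3967…
After €3,500.00 payment: €12,262.3967… − €3,500.00 = €8,762.3967…
Balance at month 14: €8,762.3967… × (1 + 0.0095)^3 = €9,014.5049…
Penalty: 14 × 1.25% × €16,614.00 = €2,907.45
Final settlement = outstanding balance + penalty = €9,014.5049… + €2,907.45 = €11,921.95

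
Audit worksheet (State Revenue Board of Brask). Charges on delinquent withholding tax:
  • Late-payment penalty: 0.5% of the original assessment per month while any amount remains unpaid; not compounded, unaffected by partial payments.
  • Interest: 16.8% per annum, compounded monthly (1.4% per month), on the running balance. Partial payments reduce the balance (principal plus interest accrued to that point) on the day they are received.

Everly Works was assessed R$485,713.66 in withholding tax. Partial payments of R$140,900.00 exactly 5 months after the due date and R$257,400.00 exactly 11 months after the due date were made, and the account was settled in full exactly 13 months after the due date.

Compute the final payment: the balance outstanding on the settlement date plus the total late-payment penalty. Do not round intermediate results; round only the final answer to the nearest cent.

R$191,371.64

Balance at month 5: R$485,713.6600 × (1 + 0.014)^5 = R$520,679.0365…
After R$140,900.00 payment: R$520,679.0365… − R$140,900.00 = R$379,779.0365…
Balance at month 11: R$379,779.0365… × (1 + 0.014)^6 = R$412,818.0883…
After R$257,400.00 payment: R$412,818.0883… − R$257,400.00 = R$155,418.0883…
Balance at month 13: R$155,418.0883… × (1 + 0.014)^2 = R$159,800.2567…
Penalty: 13 × 0.5% × R$485,713.66 = R$31,571.39…
Final settlement = outstanding balance + penalty = R$159,800.2567… + R$31,571.39… = R$191,371.64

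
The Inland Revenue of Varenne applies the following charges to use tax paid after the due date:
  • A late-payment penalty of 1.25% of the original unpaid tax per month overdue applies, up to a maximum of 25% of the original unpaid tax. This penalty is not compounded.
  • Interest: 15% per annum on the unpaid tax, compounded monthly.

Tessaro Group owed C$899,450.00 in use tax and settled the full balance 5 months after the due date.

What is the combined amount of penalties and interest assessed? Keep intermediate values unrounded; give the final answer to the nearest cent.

C$113,854.32

Penalty: 5 × 1.25% × C$899,450.00 = C$56,215.63… (below the 25% cap of C$224,862.50)
Interest (15%/yr ÷ 12 = 1.25%/month): C$899,450.00 × ((1 + 0.0125)^5 − 1) = C$57,638.6931…
Penalties + interest = C$56,215.6250 + C$57,638.6931… = C$113,854.32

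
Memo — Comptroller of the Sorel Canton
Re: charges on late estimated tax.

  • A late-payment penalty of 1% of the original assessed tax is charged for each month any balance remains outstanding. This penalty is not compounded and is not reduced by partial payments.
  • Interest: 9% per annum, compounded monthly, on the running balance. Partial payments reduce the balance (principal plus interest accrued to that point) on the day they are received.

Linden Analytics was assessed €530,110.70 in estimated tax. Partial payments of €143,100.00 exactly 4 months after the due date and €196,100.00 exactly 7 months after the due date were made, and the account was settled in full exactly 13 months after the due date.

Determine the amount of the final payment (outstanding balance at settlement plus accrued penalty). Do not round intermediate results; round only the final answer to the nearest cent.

€294,956.14

Monthly rate = 9% ÷ 12 = 0.75%
Balance at month 4: €530,110.7000 × (1 + 0.0075)^4 = €546,193.8296…
After €143,100.00 payment: €546,193.8296… − €143,100.00 = €403,093.8296…
Balance at month 7: €403,093.8296… × (1 + 0.0075)^3 = €412,231.6329…
After €196,100.00 payment: €412,231.6329… − €196,100.00 = €216,131.6329…
Balance at month 13: €216,131.6329… × (1 + 0.0075)^6 = €226,041.7514…
Penalty: 13 × 1% × €530,110.70 = €68,914.39…
Final settlement = outstanding balance + penalty = €226,041.7514… + €68,914.39… = €294,956.14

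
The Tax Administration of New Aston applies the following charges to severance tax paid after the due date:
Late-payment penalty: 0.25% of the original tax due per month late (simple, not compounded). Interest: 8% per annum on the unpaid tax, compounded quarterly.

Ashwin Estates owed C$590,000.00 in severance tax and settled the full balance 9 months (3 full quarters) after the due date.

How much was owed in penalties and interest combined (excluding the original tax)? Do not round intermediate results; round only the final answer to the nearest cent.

Late-payment penalty: 9 × 0.25% × C$590,000.00 = C$13,275.00
Interest (8%/yr ÷ 4 = 2%/quarter): C$590,000.00 × ((1 + 0.02)^3 − 1) = C$36,112.7200
Penalties + interest = C$13,275.0000 + C$36,112.7200 = C$49,387.72

C$49,387.72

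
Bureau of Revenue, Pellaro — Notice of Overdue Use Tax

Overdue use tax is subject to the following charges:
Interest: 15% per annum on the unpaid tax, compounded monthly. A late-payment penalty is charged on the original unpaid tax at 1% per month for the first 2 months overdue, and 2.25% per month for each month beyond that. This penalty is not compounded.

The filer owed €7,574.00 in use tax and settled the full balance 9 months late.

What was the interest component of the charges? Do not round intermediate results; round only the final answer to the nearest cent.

€895.94

Interest (15%/yr ÷ 12 = 1.25%/month): €7,574.00 × ((1 + 0.0125)^9 − 1) = €895.9450…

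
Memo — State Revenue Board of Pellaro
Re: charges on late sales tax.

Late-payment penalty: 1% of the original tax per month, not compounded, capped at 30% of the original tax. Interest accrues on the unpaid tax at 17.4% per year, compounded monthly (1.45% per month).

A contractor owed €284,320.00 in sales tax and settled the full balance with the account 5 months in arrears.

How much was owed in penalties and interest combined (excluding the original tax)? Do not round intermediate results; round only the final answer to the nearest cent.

€35,435.71

Penalty: 5 × 1% × €284,320.00 = €14,216.00 (below the 30% cap of €85,296.00)
Interest: €284,320.00 × ((1 + 0.0145)^5 − 1) = €284,320.00 × 0.0746332… = €21,219.7137…
Penalties + interest = €14,216.0000 + €21,219.7137… = €35,435.71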